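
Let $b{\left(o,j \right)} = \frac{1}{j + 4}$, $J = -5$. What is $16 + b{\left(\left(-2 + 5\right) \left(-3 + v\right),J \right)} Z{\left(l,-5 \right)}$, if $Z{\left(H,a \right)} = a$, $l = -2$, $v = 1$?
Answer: $21$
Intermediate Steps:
$b{\left(o,j \right)} = \frac{1}{4 + j}$
$16 + b{\left(\left(-2 + 5\right) \left(-3 + v\right),J \right)} Z{\left(l,-5 \right)} = 16 + \frac{1}{4 - 5} \left(-5\right) = 16 + \frac{1}{-1} \left(-5\right) = 16 - -5 = 16 + 5 = 21$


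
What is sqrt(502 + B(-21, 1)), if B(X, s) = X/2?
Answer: sqrt(1966)/2 ≈ 22.170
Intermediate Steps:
B(X, s) = X/2 (B(X, s) = X*(1/2) = X/2)
sqrt(502 + B(-21, 1)) = sqrt(502 + (1/2)*(-21)) = sqrt(502 - 21/2) = sqrt(983/2) = sqrt(1966)/2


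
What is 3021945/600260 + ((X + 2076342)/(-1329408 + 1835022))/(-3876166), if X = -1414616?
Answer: 296126988133295171/58820791847067012 ≈ 5.0344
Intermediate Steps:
3021945/600260 + ((X + 2076342)/(-1329408 + 1835022))/(-3876166) = 3021945/600260 + ((-1414616 + 2076342)/(-1329408 + 1835022))/(-3876166) = 3021945*(1/600260) + (661726/505614)*(-1/3876166) = 604389/120052 + (661726*(1/505614))*(-1/3876166) = 604389/120052 + (330863/252807)*(-1/3876166) = 604389/120052 - 330863/979921897962 = 296126988133295171/58820791847067012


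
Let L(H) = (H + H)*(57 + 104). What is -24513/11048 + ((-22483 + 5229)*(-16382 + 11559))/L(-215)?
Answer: -65790561929/54632360 ≈ -1204.2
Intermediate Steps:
L(H) = 322*H (L(H) = (2*H)*161 = 322*H)
-24513/11048 + ((-22483 + 5229)*(-16382 + 11559))/L(-215) = -24513/11048 + ((-22483 + 5229)*(-16382 + 11559))/((322*(-215))) = -24513*1/11048 - 17254*(-4823)/(-69230) = -24513/11048 + 83216042*(-1/69230) = -24513/11048 - 5944003/4945 = -65790561929/54632360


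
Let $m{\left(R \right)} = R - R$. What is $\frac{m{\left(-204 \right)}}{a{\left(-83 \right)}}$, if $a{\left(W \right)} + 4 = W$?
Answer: $0$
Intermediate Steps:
$a{\left(W \right)} = -4 + W$
$m{\left(R \right)} = 0$
$\frac{m{\left(-204 \right)}}{a{\left(-83 \right)}} = \frac{0}{-4 - 83} = \frac{0}{-87} = 0 \left(- \frac{1}{87}\right) = 0$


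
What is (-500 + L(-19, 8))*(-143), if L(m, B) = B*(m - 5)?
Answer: 98956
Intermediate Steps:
L(m, B) = B*(-5 + m)
(-500 + L(-19, 8))*(-143) = (-500 + 8*(-5 - 19))*(-143) = (-500 + 8*(-24))*(-143) = (-500 - 192)*(-143) = -692*(-143) = 98956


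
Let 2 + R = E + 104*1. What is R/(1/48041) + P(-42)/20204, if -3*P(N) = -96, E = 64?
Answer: 40280745114/5051 ≈ 7.9748e+6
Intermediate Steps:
P(N) = 32 (P(N) = -1/3*(-96) = 32)
R = 166 (R = -2 + (64 + 104*1) = -2 + (64 + 104) = -2 + 168 = 166)
R/(1/48041) + P(-42)/20204 = 166/(1/48041) + 32/20204 = 166/(1/48041) + 32*(1/20204) = 166*48041 + 8/5051 = 7974806 + 8/5051 = 40280745114/5051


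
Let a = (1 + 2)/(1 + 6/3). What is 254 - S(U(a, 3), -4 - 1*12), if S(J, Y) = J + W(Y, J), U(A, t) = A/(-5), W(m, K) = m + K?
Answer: 1352/5 ≈ 270.40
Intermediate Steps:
W(m, K) = K + m
a = 1 (a = 3/(1 + 6*(⅓)) = 3/(1 + 2) = 3/3 = 3*(⅓) = 1)
U(A, t) = -A/5 (U(A, t) = A*(-⅕) = -A/5)
S(J, Y) = Y + 2*J (S(J, Y) = J + (J + Y) = Y + 2*J)
254 - S(U(a, 3), -4 - 1*12) = 254 - ((-4 - 1*12) + 2*(-⅕*1)) = 254 - ((-4 - 12) + 2*(-⅕)) = 254 - (-16 - ⅖) = 254 - 1*(-82/5) = 254 + 82/5 = 1352/5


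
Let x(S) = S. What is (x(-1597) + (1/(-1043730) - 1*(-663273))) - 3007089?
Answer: -2447977910491/1043730 ≈ -2.3454e+6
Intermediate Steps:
(x(-1597) + (1/(-1043730) - 1*(-663273))) - 3007089 = (-1597 + (1/(-1043730) - 1*(-663273))) - 3007089 = (-1597 + (-1/1043730 + 663273)) - 3007089 = (-1597 + 692277928289/1043730) - 3007089 = 690611091479/1043730 - 3007089 = -2447977910491/1043730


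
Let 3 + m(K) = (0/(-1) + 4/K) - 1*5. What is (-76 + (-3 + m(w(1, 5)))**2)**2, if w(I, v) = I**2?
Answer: 729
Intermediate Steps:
m(K) = -8 + 4/K (m(K) = -3 + ((0/(-1) + 4/K) - 1*5) = -3 + ((0*(-1) + 4/K) - 5) = -3 + ((0 + 4/K) - 5) = -3 + (4/K - 5) = -3 + (-5 + 4/K) = -8 + 4/K)
(-76 + (-3 + m(w(1, 5)))**2)**2 = (-76 + (-3 + (-8 + 4/(1**2)))**2)**2 = (-76 + (-3 + (-8 + 4/1))**2)**2 = (-76 + (-3 + (-8 + 4*1))**2)**2 = (-76 + (-3 + (-8 + 4))**2)**2 = (-76 + (-3 - 4)**2)**2 = (-76 + (-7)**2)**2 = (-76 + 49)**2 = (-27)**2 = 729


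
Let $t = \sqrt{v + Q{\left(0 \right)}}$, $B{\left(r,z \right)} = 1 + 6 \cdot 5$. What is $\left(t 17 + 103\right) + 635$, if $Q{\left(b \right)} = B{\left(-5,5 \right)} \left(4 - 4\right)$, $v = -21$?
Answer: $738 + 17 i \sqrt{21} \approx 738.0 + 77.904 i$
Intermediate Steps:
$B{\left(r,z \right)} = 31$ ($B{\left(r,z \right)} = 1 + 30 = 31$)
$Q{\left(b \right)} = 0$ ($Q{\left(b \right)} = 31 \left(4 - 4\right) = 31 \cdot 0 = 0$)
$t = i \sqrt{21}$ ($t = \sqrt{-21 + 0} = \sqrt{-21} = i \sqrt{21} \approx 4.5826 i$)
$\left(t 17 + 103\right) + 635 = \left(i \sqrt{21} \cdot 17 + 103\right) + 635 = \left(17 i \sqrt{21} + 103\right) + 635 = \left(103 + 17 i \sqrt{21}\right) + 635 = 738 + 17 i \sqrt{21}$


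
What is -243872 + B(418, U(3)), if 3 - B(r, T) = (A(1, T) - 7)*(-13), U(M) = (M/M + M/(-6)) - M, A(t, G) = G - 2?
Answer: -488037/2 ≈ -2.4402e+5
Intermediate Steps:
A(t, G) = -2 + G
U(M) = 1 - 7*M/6 (U(M) = (1 + M*(-⅙)) - M = (1 - M/6) - M = 1 - 7*M/6)
B(r, T) = -114 + 13*T (B(r, T) = 3 - ((-2 + T) - 7)*(-13) = 3 - (-9 + T)*(-13) = 3 - (117 - 13*T) = 3 + (-117 + 13*T) = -114 + 13*T)
-243872 + B(418, U(3)) = -243872 + (-114 + 13*(1 - 7/6*3)) = -243872 + (-114 + 13*(1 - 7/2)) = -243872 + (-114 + 13*(-5/2)) = -243872 + (-114 - 65/2) = -243872 - 293/2 = -488037/2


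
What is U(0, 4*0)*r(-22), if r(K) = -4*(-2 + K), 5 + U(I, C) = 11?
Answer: 576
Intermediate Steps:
U(I, C) = 6 (U(I, C) = -5 + 11 = 6)
r(K) = 8 - 4*K
U(0, 4*0)*r(-22) = 6*(8 - 4*(-22)) = 6*(8 + 88) = 6*96 = 576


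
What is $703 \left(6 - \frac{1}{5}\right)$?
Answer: $\frac{20387}{5} \approx 4077.4$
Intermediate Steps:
$703 \left(6 - \frac{1}{5}\right) = 703 \cdot \frac{29}{5} = \frac{20387}{5}$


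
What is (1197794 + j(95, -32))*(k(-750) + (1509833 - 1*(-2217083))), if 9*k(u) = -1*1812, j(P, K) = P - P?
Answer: 13391509402336/3 ≈ 4.4638e+12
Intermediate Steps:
j(P, K) = 0
k(u) = -604/3 (k(u) = (-1*1812)/9 = (1/9)*(-1812) = -604/3)
(1197794 + j(95, -32))*(k(-750) + (1509833 - 1*(-2217083))) = (1197794 + 0)*(-604/3 + (1509833 - 1*(-2217083))) = 1197794*(-604/3 + (1509833 + 2217083)) = 1197794*(-604/3 + 3726916) = 1197794*(11180144/3) = 13391509402336/3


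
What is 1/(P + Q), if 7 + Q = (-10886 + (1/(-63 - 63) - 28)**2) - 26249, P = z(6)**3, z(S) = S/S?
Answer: -15876/577196675 ≈ -2.7505e-5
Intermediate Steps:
z(S) = 1
P = 1 (P = 1**3 = 1)
Q = -577212551/15876 (Q = -7 + ((-10886 + (1/(-63 - 63) - 28)**2) - 26249) = -7 + ((-10886 + (1/(-126) - 28)**2) - 26249) = -7 + ((-10886 + (-1/126 - 28)**2) - 26249) = -7 + ((-10886 + (-3529/126)**2) - 26249) = -7 + ((-10886 + 12453841/15876) - 26249) = -7 + (-160372295/15876 - 26249) = -7 - 577101419/15876 = -577212551/15876 ≈ -36358.)
1/(P + Q) = 1/(1 - 577212551/15876) = 1/(-577196675/15876) = -15876/577196675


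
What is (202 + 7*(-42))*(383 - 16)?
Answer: -33764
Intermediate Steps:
(202 + 7*(-42))*(383 - 16) = (202 - 294)*367 = -92*367 = -33764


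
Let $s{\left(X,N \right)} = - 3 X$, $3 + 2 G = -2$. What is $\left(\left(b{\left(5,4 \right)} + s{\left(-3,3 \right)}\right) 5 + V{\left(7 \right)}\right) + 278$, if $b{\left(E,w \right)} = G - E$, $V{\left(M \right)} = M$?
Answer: $\frac{585}{2} \approx 292.5$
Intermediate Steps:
$G = - \frac{5}{2}$ ($G = - \frac{3}{2} + \frac{1}{2} \left(-2\right) = - \frac{3}{2} - 1 = - \frac{5}{2} \approx -2.5$)
$b{\left(E,w \right)} = - \frac{5}{2} - E$
$\left(\left(b{\left(5,4 \right)} + s{\left(-3,3 \right)}\right) 5 + V{\left(7 \right)}\right) + 278 = \left(\left(\left(- \frac{5}{2} - 5\right) - -9\right) 5 + 7\right) + 278 = \left(\left(\left(- \frac{5}{2} - 5\right) + 9\right) 5 + 7\right) + 278 = \left(\left(- \frac{15}{2} + 9\right) 5 + 7\right) + 278 = \left(\frac{3}{2} \cdot 5 + 7\right) + 278 = \left(\frac{15}{2} + 7\right) + 278 = \frac{29}{2} + 278 = \frac{585}{2}$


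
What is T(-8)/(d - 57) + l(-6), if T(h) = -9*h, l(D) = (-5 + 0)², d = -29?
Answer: 1039/43 ≈ 24.163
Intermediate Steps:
l(D) = 25 (l(D) = (-5)² = 25)
T(-8)/(d - 57) + l(-6) = (-9*(-8))/(-29 - 57) + 25 = 72/(-86) + 25 = -1/86*72 + 25 = -36/43 + 25 = 1039/43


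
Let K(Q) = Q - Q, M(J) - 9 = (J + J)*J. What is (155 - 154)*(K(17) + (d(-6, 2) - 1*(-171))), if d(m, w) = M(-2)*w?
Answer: 205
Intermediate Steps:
M(J) = 9 + 2*J² (M(J) = 9 + (J + J)*J = 9 + (2*J)*J = 9 + 2*J²)
K(Q) = 0
d(m, w) = 17*w (d(m, w) = (9 + 2*(-2)²)*w = (9 + 2*4)*w = (9 + 8)*w = 17*w)
(155 - 154)*(K(17) + (d(-6, 2) - 1*(-171))) = (155 - 154)*(0 + (17*2 - 1*(-171))) = 1*(0 + (34 + 171)) = 1*(0 + 205) = 1*205 = 205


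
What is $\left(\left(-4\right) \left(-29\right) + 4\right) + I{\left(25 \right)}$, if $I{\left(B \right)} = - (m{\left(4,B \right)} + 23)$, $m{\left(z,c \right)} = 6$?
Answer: $91$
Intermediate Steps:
$I{\left(B \right)} = -29$ ($I{\left(B \right)} = - (6 + 23) = \left(-1\right) 29 = -29$)
$\left(\left(-4\right) \left(-29\right) + 4\right) + I{\left(25 \right)} = \left(\left(-4\right) \left(-29\right) + 4\right) - 29 = \left(116 + 4\right) - 29 = 120 - 29 = 91$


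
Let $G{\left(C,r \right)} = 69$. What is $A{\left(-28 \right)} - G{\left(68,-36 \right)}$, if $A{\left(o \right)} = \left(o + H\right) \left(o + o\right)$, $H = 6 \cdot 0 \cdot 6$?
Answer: $1499$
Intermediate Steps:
$H = 0$ ($H = 0 \cdot 6 = 0$)
$A{\left(o \right)} = 2 o^{2}$ ($A{\left(o \right)} = \left(o + 0\right) \left(o + o\right) = o 2 o = 2 o^{2}$)
$A{\left(-28 \right)} - G{\left(68,-36 \right)} = 2 \left(-28\right)^{2} - 69 = 2 \cdot 784 - 69 = 1568 - 69 = 1499$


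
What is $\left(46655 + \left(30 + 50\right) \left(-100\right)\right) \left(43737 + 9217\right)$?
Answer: $2046936870$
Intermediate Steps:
$\left(46655 + \left(30 + 50\right) \left(-100\right)\right) \left(43737 + 9217\right) = \left(46655 + 80 \left(-100\right)\right) 52954 = \left(46655 - 8000\right) 52954 = 38655 \cdot 52954 = 2046936870$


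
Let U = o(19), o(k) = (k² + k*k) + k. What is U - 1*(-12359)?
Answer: 13100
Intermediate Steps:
o(k) = k + 2*k² (o(k) = (k² + k²) + k = 2*k² + k = k + 2*k²)
U = 741 (U = 19*(1 + 2*19) = 19*(1 + 38) = 19*39 = 741)
U - 1*(-12359) = 741 - 1*(-12359) = 741 + 12359 = 13100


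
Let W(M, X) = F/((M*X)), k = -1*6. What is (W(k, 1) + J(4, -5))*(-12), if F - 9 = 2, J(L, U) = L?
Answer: -26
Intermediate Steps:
k = -6
F = 11 (F = 9 + 2 = 11)
W(M, X) = 11/(M*X) (W(M, X) = 11/((M*X)) = 11*(1/(M*X)) = 11/(M*X))
(W(k, 1) + J(4, -5))*(-12) = (11/(-6*1) + 4)*(-12) = (11*(-⅙)*1 + 4)*(-12) = (-11/6 + 4)*(-12) = (13/6)*(-12) = -26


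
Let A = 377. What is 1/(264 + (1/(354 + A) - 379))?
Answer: -731/84064 ≈ -0.0086958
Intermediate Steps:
1/(264 + (1/(354 + A) - 379)) = 1/(264 + (1/(354 + 377) - 379)) = 1/(264 + (1/731 - 379)) = 1/(264 - 277048/731) = 1/(-84064/731) = -731/84064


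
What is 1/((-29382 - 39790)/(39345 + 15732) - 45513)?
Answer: -55077/2506788673 ≈ -2.1971e-5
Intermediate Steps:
1/((-29382 - 39790)/(39345 + 15732) - 45513) = 1/(-69172/55077 - 45513) = 1/(-2506788673/55077) = -55077/2506788673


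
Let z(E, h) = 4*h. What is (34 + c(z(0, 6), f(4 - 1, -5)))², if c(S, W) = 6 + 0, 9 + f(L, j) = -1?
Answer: 1600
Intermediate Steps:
f(L, j) = -10 (f(L, j) = -9 - 1 = -10)
c(S, W) = 6
(34 + c(z(0, 6), f(4 - 1, -5)))² = (34 + 6)² = 40² = 1600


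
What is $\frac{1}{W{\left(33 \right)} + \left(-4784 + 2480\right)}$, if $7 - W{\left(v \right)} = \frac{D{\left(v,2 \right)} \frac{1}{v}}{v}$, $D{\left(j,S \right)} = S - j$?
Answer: $- \frac{1089}{2501402} \approx -0.00043536$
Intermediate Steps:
$W{\left(v \right)} = 7 - \frac{2 - v}{v^{2}}$ ($W{\left(v \right)} = 7 - \frac{\left(2 - v\right) \frac{1}{v}}{v} = 7 - \frac{\frac{1}{v} \left(2 - v\right)}{v} = 7 - \frac{2 - v}{v^{2}}$)
$\frac{1}{W{\left(33 \right)} + \left(-4784 + 2480\right)} = \frac{1}{\left(7 + \frac{1}{33} - \frac{2}{1089}\right) + \left(-4784 + 2480\right)} = \frac{1}{\left(7 + \frac{1}{33} - \frac{2}{1089}\right) - 2304} = \frac{1}{\frac{7654}{1089} - 2304} = \frac{1}{- \frac{2501402}{1089}} = - \frac{1089}{2501402}$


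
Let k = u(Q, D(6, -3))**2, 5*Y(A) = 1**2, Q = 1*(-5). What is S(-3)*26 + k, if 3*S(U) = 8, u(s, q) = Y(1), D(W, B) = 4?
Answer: 5203/75 ≈ 69.373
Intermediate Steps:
Q = -5
Y(A) = 1/5 (Y(A) = (1/5)*1**2 = (1/5)*1 = 1/5)
u(s, q) = 1/5
S(U) = 8/3 (S(U) = (1/3)*8 = 8/3)
k = 1/25 (k = (1/5)**2 = 1/25 ≈ 0.040000)
S(-3)*26 + k = (8/3)*26 + 1/25 = 208/3 + 1/25 = 5203/75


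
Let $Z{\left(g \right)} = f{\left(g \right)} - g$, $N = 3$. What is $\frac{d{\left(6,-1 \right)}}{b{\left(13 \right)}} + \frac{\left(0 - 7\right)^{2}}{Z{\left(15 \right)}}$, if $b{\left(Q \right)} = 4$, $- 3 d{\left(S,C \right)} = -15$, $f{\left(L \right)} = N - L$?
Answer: $- \frac{61}{108} \approx -0.56481$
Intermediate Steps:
$f{\left(L \right)} = 3 - L$
$d{\left(S,C \right)} = 5$ ($d{\left(S,C \right)} = \left(- \frac{1}{3}\right) \left(-15\right) = 5$)
$Z{\left(g \right)} = 3 - 2 g$ ($Z{\left(g \right)} = \left(3 - g\right) - g = 3 - 2 g$)
$\frac{d{\left(6,-1 \right)}}{b{\left(13 \right)}} + \frac{\left(0 - 7\right)^{2}}{Z{\left(15 \right)}} = \frac{5}{4} + \frac{\left(0 - 7\right)^{2}}{3 - 30} = 5 \cdot \frac{1}{4} + \frac{\left(-7\right)^{2}}{3 - 30} = \frac{5}{4} + \frac{49}{-27} = \frac{5}{4} + 49 \left(- \frac{1}{27}\right) = \frac{5}{4} - \frac{49}{27} = - \frac{61}{108}$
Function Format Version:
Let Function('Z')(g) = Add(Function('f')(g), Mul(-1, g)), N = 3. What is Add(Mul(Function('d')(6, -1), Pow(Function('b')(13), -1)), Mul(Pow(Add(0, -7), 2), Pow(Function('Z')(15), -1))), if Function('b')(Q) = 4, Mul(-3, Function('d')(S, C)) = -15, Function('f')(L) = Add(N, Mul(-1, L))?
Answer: Rational(-61, 108) ≈ -0.56481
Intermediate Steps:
Function('f')(L) = Add(3, Mul(-1, L))
Function('d')(S, C) = 5 (Function('d')(S, C) = Mul(Rational(-1, 3), -15) = 5)
Function('Z')(g) = Add(3, Mul(-2, g)) (Function('Z')(g) = Add(Add(3, Mul(-1, g)), Mul(-1, g)) = Add(3, Mul(-2, g)))
Add(Mul(Function('d')(6, -1), Pow(Function('b')(13), -1)), Mul(Pow(Add(0, -7), 2), Pow(Function('Z')(15), -1))) = Add(Mul(5, Pow(4, -1)), Mul(Pow(Add(0, -7), 2), Pow(Add(3, Mul(-2, 15)), -1))) = Add(Mul(5, Rational(1, 4)), Mul(Pow(-7, 2), Pow(Add(3, -30), -1))) = Add(Rational(5, 4), Mul(49, Pow(-27, -1))) = Add(Rational(5, 4), Mul(49, Rational(-1, 27))) = Add(Rational(5, 4), Rational(-49, 27)) = Rational(-61, 108)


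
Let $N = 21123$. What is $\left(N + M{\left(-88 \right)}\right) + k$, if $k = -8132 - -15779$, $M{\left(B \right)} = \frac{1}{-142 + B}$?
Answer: $\frac{6617099}{230} \approx 28770.0$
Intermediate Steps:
$k = 7647$ ($k = -8132 + 15779 = 7647$)
$\left(N + M{\left(-88 \right)}\right) + k = \left(21123 + \frac{1}{-142 - 88}\right) + 7647 = \left(21123 + \frac{1}{-230}\right) + 7647 = \left(21123 - \frac{1}{230}\right) + 7647 = \frac{4858289}{230} + 7647 = \frac{6617099}{230}$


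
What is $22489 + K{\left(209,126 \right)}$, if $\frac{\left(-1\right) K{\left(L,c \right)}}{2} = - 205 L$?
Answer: $108179$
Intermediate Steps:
$K{\left(L,c \right)} = 410 L$ ($K{\left(L,c \right)} = - 2 \left(- 205 L\right) = 410 L$)
$22489 + K{\left(209,126 \right)} = 22489 + 410 \cdot 209 = 22489 + 85690 = 108179$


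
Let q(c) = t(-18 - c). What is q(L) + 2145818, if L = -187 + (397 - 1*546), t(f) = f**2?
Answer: 2246942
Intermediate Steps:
L = -336 (L = -187 + (397 - 546) = -187 - 149 = -336)
q(c) = (-18 - c)**2
q(L) + 2145818 = (18 - 336)**2 + 2145818 = (-318)**2 + 2145818 = 101124 + 2145818 = 2246942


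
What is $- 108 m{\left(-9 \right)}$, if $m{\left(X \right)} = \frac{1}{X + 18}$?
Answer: $-12$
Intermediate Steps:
$m{\left(X \right)} = \frac{1}{18 + X}$
$- 108 m{\left(-9 \right)} = - \frac{108}{18 - 9} = - \frac{108}{9} = \left(-108\right) \frac{1}{9} = -12$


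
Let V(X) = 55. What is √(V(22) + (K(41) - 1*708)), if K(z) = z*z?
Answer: 2*√257 ≈ 32.062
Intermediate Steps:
K(z) = z²
√(V(22) + (K(41) - 1*708)) = √(55 + (41² - 1*708)) = √(55 + (1681 - 708)) = √(55 + 973) = √1028 = 2*√257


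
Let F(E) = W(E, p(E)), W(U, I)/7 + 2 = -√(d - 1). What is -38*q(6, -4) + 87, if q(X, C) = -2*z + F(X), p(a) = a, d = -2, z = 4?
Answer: 923 + 266*I*√3 ≈ 923.0 + 460.73*I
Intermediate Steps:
W(U, I) = -14 - 7*I*√3 (W(U, I) = -14 + 7*(-√(-2 - 1)) = -14 + 7*(-√(-3)) = -14 + 7*(-I*√3) = -14 - 7*I*√3)
F(E) = -14 - 7*I*√3
q(X, C) = -22 - 7*I*√3 (q(X, C) = -2*4 + (-14 - 7*I*√3) = -8 + (-14 - 7*I*√3) = -22 - 7*I*√3)
-38*q(6, -4) + 87 = -38*(-22 - 7*I*√3) + 87 = (836 + 266*I*√3) + 87 = 923 + 266*I*√3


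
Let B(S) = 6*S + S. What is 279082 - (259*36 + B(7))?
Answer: 269709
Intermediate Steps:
B(S) = 7*S
279082 - (259*36 + B(7)) = 279082 - (259*36 + 7*7) = 279082 - (9324 + 49) = 279082 - 1*9373 = 279082 - 9373 = 269709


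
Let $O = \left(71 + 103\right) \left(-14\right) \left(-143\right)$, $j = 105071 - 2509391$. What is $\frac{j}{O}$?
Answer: $- \frac{200360}{29029} \approx -6.9021$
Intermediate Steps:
$j = -2404320$
$O = 348348$ ($O = 174 \left(-14\right) \left(-143\right) = \left(-2436\right) \left(-143\right) = 348348$)
$\frac{j}{O} = - \frac{2404320}{348348} = \left(-2404320\right) \frac{1}{348348} = - \frac{200360}{29029}$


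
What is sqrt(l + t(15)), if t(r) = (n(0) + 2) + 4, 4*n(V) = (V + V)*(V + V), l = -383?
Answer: I*sqrt(377) ≈ 19.417*I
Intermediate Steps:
n(V) = V**2 (n(V) = ((V + V)*(V + V))/4 = ((2*V)*(2*V))/4 = (4*V**2)/4 = V**2)
t(r) = 6 (t(r) = (0**2 + 2) + 4 = (0 + 2) + 4 = 2 + 4 = 6)
sqrt(l + t(15)) = sqrt(-383 + 6) = sqrt(-377) = I*sqrt(377)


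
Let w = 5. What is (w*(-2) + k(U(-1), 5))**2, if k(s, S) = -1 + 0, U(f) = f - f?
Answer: 121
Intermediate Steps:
U(f) = 0
k(s, S) = -1
(w*(-2) + k(U(-1), 5))**2 = (5*(-2) - 1)**2 = (-10 - 1)**2 = (-11)**2 = 121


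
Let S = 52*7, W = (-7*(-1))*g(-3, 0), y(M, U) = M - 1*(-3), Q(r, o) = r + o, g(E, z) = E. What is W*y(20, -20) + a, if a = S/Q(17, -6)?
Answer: -4949/11 ≈ -449.91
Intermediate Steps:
Q(r, o) = o + r
y(M, U) = 3 + M (y(M, U) = M + 3 = 3 + M)
W = -21 (W = -7*(-1)*(-3) = 7*(-3) = -21)
S = 364
a = 364/11 (a = 364/(-6 + 17) = 364/11 ≈ 33.091)
W*y(20, -20) + a = -21*(3 + 20) + 364/11 = -21*23 + 364/11 = -483 + 364/11 = -4949/11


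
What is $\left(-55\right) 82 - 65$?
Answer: $-4575$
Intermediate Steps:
$\left(-55\right) 82 - 65 = -4510 - 65 = -4575$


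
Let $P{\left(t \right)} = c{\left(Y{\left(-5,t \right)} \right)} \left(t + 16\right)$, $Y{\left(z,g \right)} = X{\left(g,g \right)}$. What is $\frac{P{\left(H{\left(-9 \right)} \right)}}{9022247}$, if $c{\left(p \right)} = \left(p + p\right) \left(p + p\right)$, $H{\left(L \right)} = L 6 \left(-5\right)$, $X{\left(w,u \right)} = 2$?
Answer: $\frac{352}{694019} \approx 0.00050719$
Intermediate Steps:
$H{\left(L \right)} = - 30 L$ ($H{\left(L \right)} = 6 L \left(-5\right) = - 30 L$)
$Y{\left(z,g \right)} = 2$
$c{\left(p \right)} = 4 p^{2}$ ($c{\left(p \right)} = 2 p 2 p = 4 p^{2}$)
$P{\left(t \right)} = 256 + 16 t$ ($P{\left(t \right)} = 4 \cdot 2^{2} \left(t + 16\right) = 4 \cdot 4 \left(16 + t\right) = 16 \left(16 + t\right) = 256 + 16 t$)
$\frac{P{\left(H{\left(-9 \right)} \right)}}{9022247} = \frac{256 + 16 \left(\left(-30\right) \left(-9\right)\right)}{9022247} = \left(256 + 16 \cdot 270\right) \frac{1}{9022247} = \left(256 + 4320\right) \frac{1}{9022247} = 4576 \cdot \frac{1}{9022247} = \frac{352}{694019}$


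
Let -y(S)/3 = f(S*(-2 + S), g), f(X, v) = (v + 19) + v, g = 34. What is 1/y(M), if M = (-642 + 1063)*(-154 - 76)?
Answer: -1/261 ≈ -0.0038314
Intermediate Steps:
M = -96830 (M = 421*(-230) = -96830)
f(X, v) = 19 + 2*v (f(X, v) = (19 + v) + v = 19 + 2*v)
y(S) = -261 (y(S) = -3*(19 + 2*34) = -3*(19 + 68) = -3*87 = -261)
1/y(M) = 1/(-261) = -1/261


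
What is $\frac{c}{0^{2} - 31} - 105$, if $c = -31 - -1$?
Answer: $- \frac{3225}{31} \approx -104.03$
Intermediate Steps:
$c = -30$ ($c = -31 + 1 = -30$)
$\frac{c}{0^{2} - 31} - 105 = \frac{1}{0^{2} - 31} \left(-30\right) - 105 = \frac{1}{0 - 31} \left(-30\right) - 105 = \frac{1}{-31} \left(-30\right) - 105 = \left(- \frac{1}{31}\right) \left(-30\right) - 105 = \frac{30}{31} - 105 = - \frac{3225}{31}$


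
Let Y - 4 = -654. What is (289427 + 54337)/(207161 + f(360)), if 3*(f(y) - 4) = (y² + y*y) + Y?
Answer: 1031292/880045 ≈ 1.1719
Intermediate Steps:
Y = -650 (Y = 4 - 654 = -650)
f(y) = -638/3 + 2*y²/3 (f(y) = 4 + ((y² + y*y) - 650)/3 = 4 + ((y² + y²) - 650)/3 = 4 + (2*y² - 650)/3 = 4 + (-650 + 2*y²)/3 = 4 + (-650/3 + 2*y²/3) = -638/3 + 2*y²/3)
(289427 + 54337)/(207161 + f(360)) = (289427 + 54337)/(207161 + (-638/3 + (⅔)*360²)) = 343764/(207161 + (-638/3 + (⅔)*129600)) = 343764/(207161 + (-638/3 + 86400)) = 343764/(207161 + 258562/3) = 343764/(880045/3) = 343764*(3/880045) = 1031292/880045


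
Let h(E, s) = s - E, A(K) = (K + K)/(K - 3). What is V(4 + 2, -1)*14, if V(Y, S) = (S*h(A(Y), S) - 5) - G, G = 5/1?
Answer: -70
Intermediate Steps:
A(K) = 2*K/(-3 + K) (A(K) = (2*K)/(-3 + K) = 2*K/(-3 + K))
G = 5 (G = 5*1 = 5)
V(Y, S) = -10 + S*(S - 2*Y/(-3 + Y)) (V(Y, S) = (S*(S - 2*Y/(-3 + Y)) - 5) - 1*5 = (S*(S - 2*Y/(-3 + Y)) - 5) - 5 = (-5 + S*(S - 2*Y/(-3 + Y))) - 5 = -10 + S*(S - 2*Y/(-3 + Y)))
V(4 + 2, -1)*14 = ((30 - 10*(4 + 2) - (-2*(4 + 2) - (-3 + (4 + 2))))/(-3 + (4 + 2)))*14 = ((30 - 10*6 - (-2*6 - (-3 + 6)))/(-3 + 6))*14 = ((30 - 60 - (-12 - 1*3))/3)*14 = ((30 - 60 - (-12 - 3))/3)*14 = ((30 - 60 - 1*(-15))/3)*14 = ((30 - 60 + 15)/3)*14 = ((⅓)*(-15))*14 = -5*14 = -70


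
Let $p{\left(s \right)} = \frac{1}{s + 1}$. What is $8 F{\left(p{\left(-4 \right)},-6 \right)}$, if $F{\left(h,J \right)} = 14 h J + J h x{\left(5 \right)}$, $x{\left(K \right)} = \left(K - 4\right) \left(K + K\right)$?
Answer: $384$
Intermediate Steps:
$x{\left(K \right)} = 2 K \left(-4 + K\right)$ ($x{\left(K \right)} = \left(-4 + K\right) 2 K = 2 K \left(-4 + K\right)$)
$p{\left(s \right)} = \frac{1}{1 + s}$
$F{\left(h,J \right)} = 24 J h$ ($F{\left(h,J \right)} = 14 h J + J h 2 \cdot 5 \left(-4 + 5\right) = 14 J h + J h 2 \cdot 5 \cdot 1 = 14 J h + J h 10 = 14 J h + 10 J h = 24 J h$)
$8 F{\left(p{\left(-4 \right)},-6 \right)} = 8 \cdot 24 \left(-6\right) \frac{1}{1 - 4} = 8 \cdot 24 \left(-6\right) \frac{1}{-3} = 8 \cdot 24 \left(-6\right) \left(- \frac{1}{3}\right) = 8 \cdot 48 = 384$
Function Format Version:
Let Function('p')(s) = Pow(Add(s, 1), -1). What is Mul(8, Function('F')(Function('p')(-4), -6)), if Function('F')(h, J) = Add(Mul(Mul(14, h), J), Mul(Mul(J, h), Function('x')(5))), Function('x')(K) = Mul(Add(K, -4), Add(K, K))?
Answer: 384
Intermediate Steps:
Function('x')(K) = Mul(2, K, Add(-4, K)) (Function('x')(K) = Mul(Add(-4, K), Mul(2, K)) = Mul(2, K, Add(-4, K)))
Function('p')(s) = Pow(Add(1, s), -1)
Function('F')(h, J) = Mul(24, J, h) (Function('F')(h, J) = Add(Mul(Mul(14, h), J), Mul(Mul(J, h), Mul(2, 5, Add(-4, 5)))) = Add(Mul(14, J, h), Mul(Mul(J, h), Mul(2, 5, 1))) = Add(Mul(14, J, h), Mul(Mul(J, h), 10)) = Add(Mul(14, J, h), Mul(10, J, h)) = Mul(24, J, h))
Mul(8, Function('F')(Function('p')(-4), -6)) = Mul(8, Mul(24, -6, Pow(Add(1, -4), -1))) = Mul(8, Mul(24, -6, Pow(-3, -1))) = Mul(8, Mul(24, -6, Rational(-1, 3))) = Mul(8, 48) = 384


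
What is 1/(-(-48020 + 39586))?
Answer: 1/8434 ≈ 0.00011857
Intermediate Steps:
1/(-(-48020 + 39586)) = 1/(-1*(-8434)) = 1/8434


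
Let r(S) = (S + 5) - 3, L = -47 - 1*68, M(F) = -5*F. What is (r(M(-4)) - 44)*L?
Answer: 2530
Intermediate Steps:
L = -115 (L = -47 - 68 = -115)
r(S) = 2 + S (r(S) = (5 + S) - 3 = 2 + S)
(r(M(-4)) - 44)*L = ((2 - 5*(-4)) - 44)*(-115) = ((2 + 20) - 44)*(-115) = (22 - 44)*(-115) = -22*(-115) = 2530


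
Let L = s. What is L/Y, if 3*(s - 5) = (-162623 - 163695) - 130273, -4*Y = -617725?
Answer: -608768/617725 ≈ -0.98550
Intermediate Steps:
Y = 617725/4 (Y = -¼*(-617725) = 617725/4 ≈ 1.5443e+5)
s = -152192 (s = 5 + ((-162623 - 163695) - 130273)/3 = 5 + (-326318 - 130273)/3 = 5 + (⅓)*(-456591) = 5 - 152197 = -152192)
L = -152192
L/Y = -152192/617725/4 = -152192*4/617725 = -608768/617725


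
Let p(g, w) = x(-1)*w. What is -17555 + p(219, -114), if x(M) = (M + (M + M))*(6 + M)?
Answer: -15845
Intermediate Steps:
x(M) = 3*M*(6 + M) (x(M) = (M + 2*M)*(6 + M) = (3*M)*(6 + M) = 3*M*(6 + M))
p(g, w) = -15*w (p(g, w) = (3*(-1)*(6 - 1))*w = (3*(-1)*5)*w = -15*w)
-17555 + p(219, -114) = -17555 - 15*(-114) = -17555 + 1710 = -15845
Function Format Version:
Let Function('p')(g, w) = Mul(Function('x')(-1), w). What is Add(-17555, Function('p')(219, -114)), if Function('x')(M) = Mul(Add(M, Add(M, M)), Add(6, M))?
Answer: -15845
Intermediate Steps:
Function('x')(M) = Mul(3, M, Add(6, M)) (Function('x')(M) = Mul(Add(M, Mul(2, M)), Add(6, M)) = Mul(Mul(3, M), Add(6, M)) = Mul(3, M, Add(6, M)))
Function('p')(g, w) = Mul(-15, w) (Function('p')(g, w) = Mul(Mul(3, -1, Add(6, -1)), w) = Mul(Mul(3, -1, 5), w) = Mul(-15, w))
Add(-17555, Function('p')(219, -114)) = Add(-17555, Mul(-15, -114)) = Add(-17555, 1710) = -15845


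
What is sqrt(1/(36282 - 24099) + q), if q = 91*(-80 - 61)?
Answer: 2*I*sqrt(476111859294)/12183 ≈ 113.27*I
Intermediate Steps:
q = -12831 (q = 91*(-141) = -12831)
sqrt(1/(36282 - 24099) + q) = sqrt(1/(36282 - 24099) - 12831) = sqrt(1/12183 - 12831) = sqrt(-156320072/12183) = 2*I*sqrt(476111859294)/12183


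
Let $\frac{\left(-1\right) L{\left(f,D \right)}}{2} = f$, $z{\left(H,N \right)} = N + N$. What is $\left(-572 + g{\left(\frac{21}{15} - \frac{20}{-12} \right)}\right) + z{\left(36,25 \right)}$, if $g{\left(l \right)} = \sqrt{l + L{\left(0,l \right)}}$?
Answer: $-522 + \frac{\sqrt{690}}{15} \approx -520.25$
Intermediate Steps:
$z{\left(H,N \right)} = 2 N$
$L{\left(f,D \right)} = - 2 f$
$g{\left(l \right)} = \sqrt{l}$ ($g{\left(l \right)} = \sqrt{l - 0} = \sqrt{l + 0} = \sqrt{l}$)
$\left(-572 + g{\left(\frac{21}{15} - \frac{20}{-12} \right)}\right) + z{\left(36,25 \right)} = \left(-572 + \sqrt{\frac{21}{15} - \frac{20}{-12}}\right) + 2 \cdot 25 = \left(-572 + \sqrt{21 \cdot \frac{1}{15} - - \frac{5}{3}}\right) + 50 = \left(-572 + \sqrt{\frac{7}{5} + \frac{5}{3}}\right) + 50 = \left(-572 + \sqrt{\frac{46}{15}}\right) + 50 = \left(-572 + \frac{\sqrt{690}}{15}\right) + 50 = -522 + \frac{\sqrt{690}}{15}$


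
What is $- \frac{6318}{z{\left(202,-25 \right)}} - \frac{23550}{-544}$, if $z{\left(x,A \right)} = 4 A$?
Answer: $\frac{723999}{6800} \approx 106.47$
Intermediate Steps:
$- \frac{6318}{z{\left(202,-25 \right)}} - \frac{23550}{-544} = - \frac{6318}{4 \left(-25\right)} - \frac{23550}{-544} = - \frac{6318}{-100} - - \frac{11775}{272} = \left(-6318\right) \left(- \frac{1}{100}\right) + \frac{11775}{272} = \frac{3159}{50} + \frac{11775}{272} = \frac{723999}{6800}$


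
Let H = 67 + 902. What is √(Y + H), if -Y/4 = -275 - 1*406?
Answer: √3693 ≈ 60.770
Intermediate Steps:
H = 969
Y = 2724 (Y = -4*(-275 - 1*406) = -4*(-275 - 406) = -4*(-681) = 2724)
√(Y + H) = √(2724 + 969) = √3693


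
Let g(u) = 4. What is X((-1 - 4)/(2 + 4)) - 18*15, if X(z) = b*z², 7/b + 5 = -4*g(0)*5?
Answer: -165275/612 ≈ -270.06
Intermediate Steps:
b = -7/85 (b = 7/(-5 - 4*4*5) = 7/(-5 - 16*5) = 7/(-5 - 80) = 7/(-85) = 7*(-1/85) = -7/85 ≈ -0.082353)
X(z) = -7*z²/85
X((-1 - 4)/(2 + 4)) - 18*15 = -7*(-1 - 4)²/(2 + 4)²/85 - 18*15 = -7*(-5/6)²/85 - 270 = -7*(-5*⅙)²/85 - 270 = -7*(-⅚)²/85 - 270 = -7/85*25/36 - 270 = -35/612 - 270 = -165275/612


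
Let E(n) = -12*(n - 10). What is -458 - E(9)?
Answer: -470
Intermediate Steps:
E(n) = 120 - 12*n (E(n) = -12*(-10 + n) = 120 - 12*n)
-458 - E(9) = -458 - (120 - 12*9) = -458 - (120 - 108) = -458 - 1*12 = -458 - 12 = -470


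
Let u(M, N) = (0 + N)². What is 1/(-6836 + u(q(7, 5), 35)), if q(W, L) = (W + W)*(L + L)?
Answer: -1/5611 ≈ -0.00017822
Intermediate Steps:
q(W, L) = 4*L*W (q(W, L) = (2*W)*(2*L) = 4*L*W)
u(M, N) = N²
1/(-6836 + u(q(7, 5), 35)) = 1/(-6836 + 35²) = 1/(-6836 + 1225) = 1/(-5611) = -1/5611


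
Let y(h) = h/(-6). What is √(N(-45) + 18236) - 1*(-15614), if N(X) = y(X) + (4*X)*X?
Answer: 15614 + √105374/2 ≈ 15776.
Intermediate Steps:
y(h) = -h/6 (y(h) = h*(-⅙) = -h/6)
N(X) = 4*X² - X/6 (N(X) = -X/6 + (4*X)*X = -X/6 + 4*X² = 4*X² - X/6)
√(N(-45) + 18236) - 1*(-15614) = √((⅙)*(-45)*(-1 + 24*(-45)) + 18236) - 1*(-15614) = √((⅙)*(-45)*(-1 - 1080) + 18236) + 15614 = √((⅙)*(-45)*(-1081) + 18236) + 15614 = √(16215/2 + 18236) + 15614 = √(52687/2) + 15614 = √105374/2 + 15614 = 15614 + √105374/2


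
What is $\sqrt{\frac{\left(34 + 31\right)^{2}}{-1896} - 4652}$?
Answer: $\frac{i \sqrt{4182773658}}{948} \approx 68.222 i$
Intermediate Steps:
$\sqrt{\frac{\left(34 + 31\right)^{2}}{-1896} - 4652} = \sqrt{65^{2} \left(- \frac{1}{1896}\right) - 4652} = \sqrt{4225 \left(- \frac{1}{1896}\right) - 4652} = \sqrt{- \frac{4225}{1896} - 4652} = \sqrt{- \frac{8824417}{1896}} = \frac{i \sqrt{4182773658}}{948}$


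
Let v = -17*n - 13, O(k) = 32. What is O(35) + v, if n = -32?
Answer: 563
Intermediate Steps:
v = 531 (v = -17*(-32) - 13 = 544 - 13 = 531)
O(35) + v = 32 + 531 = 563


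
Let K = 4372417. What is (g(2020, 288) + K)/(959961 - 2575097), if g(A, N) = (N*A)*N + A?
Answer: -171921317/1615136 ≈ -106.44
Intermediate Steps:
g(A, N) = A + A*N² (g(A, N) = (A*N)*N + A = A*N² + A = A + A*N²)
(g(2020, 288) + K)/(959961 - 2575097) = (2020*(1 + 288²) + 4372417)/(959961 - 2575097) = (2020*(1 + 82944) + 4372417)/(-1615136) = (2020*82945 + 4372417)*(-1/1615136) = (167548900 + 4372417)*(-1/1615136) = 171921317*(-1/1615136) = -171921317/1615136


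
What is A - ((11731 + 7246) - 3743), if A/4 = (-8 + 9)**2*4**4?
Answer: -14210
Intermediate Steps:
A = 1024 (A = 4*((-8 + 9)**2*4**4) = 4*(1**2*256) = 4*(1*256) = 4*256 = 1024)
A - ((11731 + 7246) - 3743) = 1024 - ((11731 + 7246) - 3743) = 1024 - (18977 - 3743) = 1024 - 1*15234 = 1024 - 15234 = -14210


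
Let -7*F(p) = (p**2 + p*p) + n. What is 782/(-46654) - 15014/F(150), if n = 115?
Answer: 347711583/150342515 ≈ 2.3128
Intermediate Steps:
F(p) = -115/7 - 2*p**2/7 (F(p) = -((p**2 + p*p) + 115)/7 = -((p**2 + p**2) + 115)/7 = -(2*p**2 + 115)/7 = -(115 + 2*p**2)/7 = -115/7 - 2*p**2/7)
782/(-46654) - 15014/F(150) = 782/(-46654) - 15014/(-115/7 - 2/7*150**2) = 782*(-1/46654) - 15014/(-115/7 - 2/7*22500) = -391/23327 - 15014/(-115/7 - 45000/7) = -391/23327 - 15014/(-6445) = -391/23327 - 15014*(-1/6445) = -391/23327 + 15014/6445 = 347711583/150342515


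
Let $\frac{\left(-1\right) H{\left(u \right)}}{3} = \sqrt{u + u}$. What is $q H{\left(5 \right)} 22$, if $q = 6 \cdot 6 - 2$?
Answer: $- 2244 \sqrt{10} \approx -7096.1$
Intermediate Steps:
$H{\left(u \right)} = - 3 \sqrt{2} \sqrt{u}$ ($H{\left(u \right)} = - 3 \sqrt{u + u} = - 3 \sqrt{2 u} = - 3 \sqrt{2} \sqrt{u}$)
$q = 34$ ($q = 36 - 2 = 34$)
$q H{\left(5 \right)} 22 = 34 \left(- 3 \sqrt{2} \sqrt{5}\right) 22 = 34 \left(- 3 \sqrt{10}\right) 22 = - 102 \sqrt{10} \cdot 22 = - 2244 \sqrt{10}$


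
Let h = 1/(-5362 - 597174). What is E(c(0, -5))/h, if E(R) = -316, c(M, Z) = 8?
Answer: 190401376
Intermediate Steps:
h = -1/602536 (h = 1/(-602536) = -1/602536 ≈ -1.6597e-6)
E(c(0, -5))/h = -316/(-1/602536) = -316*(-602536) = 190401376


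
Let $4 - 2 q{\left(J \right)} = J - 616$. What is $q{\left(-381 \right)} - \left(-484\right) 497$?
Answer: $\frac{482097}{2} \approx 2.4105 \cdot 10^{5}$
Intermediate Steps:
$q{\left(J \right)} = 310 - \frac{J}{2}$ ($q{\left(J \right)} = 2 - \frac{J - 616}{2} = 2 - \frac{-616 + J}{2} = 2 - \left(-308 + \frac{J}{2}\right) = 310 - \frac{J}{2}$)
$q{\left(-381 \right)} - \left(-484\right) 497 = \left(310 - - \frac{381}{2}\right) - \left(-484\right) 497 = \left(310 + \frac{381}{2}\right) - -240548 = \frac{1001}{2} + 240548 = \frac{482097}{2}$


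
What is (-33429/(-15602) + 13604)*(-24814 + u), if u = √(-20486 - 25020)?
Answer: -2633795640059/7801 + 212283037*I*√45506/15602 ≈ -3.3762e+8 + 2.9025e+6*I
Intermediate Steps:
u = I*√45506 (u = √(-45506) = I*√45506 ≈ 213.32*I)
(-33429/(-15602) + 13604)*(-24814 + u) = (-33429/(-15602) + 13604)*(-24814 + I*√45506) = (-33429*(-1/15602) + 13604)*(-24814 + I*√45506) = (33429/15602 + 13604)*(-24814 + I*√45506) = 212283037*(-24814 + I*√45506)/15602 = -2633795640059/7801 + 212283037*I*√45506/15602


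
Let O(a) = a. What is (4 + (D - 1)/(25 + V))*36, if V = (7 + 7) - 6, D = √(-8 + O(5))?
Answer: 1572/11 + 12*I*√3/11 ≈ 142.91 + 1.8895*I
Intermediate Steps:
D = I*√3 (D = √(-8 + 5) = √(-3) = I*√3 ≈ 1.732*I)
V = 8 (V = 14 - 6 = 8)
(4 + (D - 1)/(25 + V))*36 = (4 + (I*√3 - 1)/(25 + 8))*36 = (4 + (-1 + I*√3)/33)*36 = (4 + (-1 + I*√3)*(1/33))*36 = (4 + (-1/33 + I*√3/33))*36 = (131/33 + I*√3/33)*36 = 1572/11 + 12*I*√3/11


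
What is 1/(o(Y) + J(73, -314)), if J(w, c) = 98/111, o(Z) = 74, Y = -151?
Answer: 111/8312 ≈ 0.013354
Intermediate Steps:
J(w, c) = 98/111 (J(w, c) = 98*(1/111) = 98/111)
1/(o(Y) + J(73, -314)) = 1/(74 + 98/111) = 1/(8312/111) = 111/8312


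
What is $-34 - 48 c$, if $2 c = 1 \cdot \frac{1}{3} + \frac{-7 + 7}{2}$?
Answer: $-42$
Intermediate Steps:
$c = \frac{1}{6}$ ($c = \frac{1 \cdot \frac{1}{3} + \frac{-7 + 7}{2}}{2} = \frac{1 \cdot \frac{1}{3} + 0 \cdot \frac{1}{2}}{2} = \frac{\frac{1}{3} + 0}{2} = \frac{1}{2} \cdot \frac{1}{3} = \frac{1}{6} \approx 0.16667$)
$-34 - 48 c = -34 - 8 = -42$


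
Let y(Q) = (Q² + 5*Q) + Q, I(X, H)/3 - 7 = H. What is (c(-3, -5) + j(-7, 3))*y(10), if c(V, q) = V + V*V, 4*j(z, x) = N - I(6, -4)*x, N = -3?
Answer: -240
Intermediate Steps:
I(X, H) = 21 + 3*H
j(z, x) = -¾ - 9*x/4 (j(z, x) = (-3 - (21 + 3*(-4))*x)/4 = (-3 - (21 - 12)*x)/4 = (-3 - 9*x)/4 = -¾ - 9*x/4)
y(Q) = Q² + 6*Q
c(V, q) = V + V²
(c(-3, -5) + j(-7, 3))*y(10) = (-3*(1 - 3) + (-¾ - 9/4*3))*(10*(6 + 10)) = (-3*(-2) + (-¾ - 27/4))*(10*16) = (6 - 15/2)*160 = -3/2*160 = -240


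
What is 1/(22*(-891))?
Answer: -1/19602 ≈ -5.1015e-5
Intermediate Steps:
1/(22*(-891)) = 1/(-19602) = -1/19602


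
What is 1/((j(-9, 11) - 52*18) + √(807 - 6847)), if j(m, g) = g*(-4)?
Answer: -49/48322 - I*√1510/483220 ≈ -0.001014 - 8.0416e-5*I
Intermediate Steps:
j(m, g) = -4*g
1/((j(-9, 11) - 52*18) + √(807 - 6847)) = 1/((-4*11 - 52*18) + √(807 - 6847)) = 1/((-44 - 936) + √(-6040)) = 1/(-980 + 2*I*√1510)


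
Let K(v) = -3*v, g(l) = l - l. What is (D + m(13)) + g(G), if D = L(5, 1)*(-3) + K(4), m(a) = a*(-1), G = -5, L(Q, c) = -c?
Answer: -22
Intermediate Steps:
g(l) = 0
m(a) = -a
D = -9 (D = -1*1*(-3) - 3*4 = -1*(-3) - 12 = 3 - 12 = -9)
(D + m(13)) + g(G) = (-9 - 1*13) + 0 = (-9 - 13) + 0 = -22 + 0 = -22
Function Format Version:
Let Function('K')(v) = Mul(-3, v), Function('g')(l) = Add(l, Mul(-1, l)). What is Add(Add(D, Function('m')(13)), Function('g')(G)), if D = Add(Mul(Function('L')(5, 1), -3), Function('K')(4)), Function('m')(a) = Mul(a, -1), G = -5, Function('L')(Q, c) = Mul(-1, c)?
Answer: -22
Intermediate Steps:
Function('g')(l) = 0
Function('m')(a) = Mul(-1, a)
D = -9 (D = Add(Mul(Mul(-1, 1), -3), Mul(-3, 4)) = Add(Mul(-1, -3), -12) = Add(3, -12) = -9)
Add(Add(D, Function('m')(13)), Function('g')(G)) = Add(Add(-9, Mul(-1, 13)), 0) = Add(Add(-9, -13), 0) = Add(-22, 0) = -22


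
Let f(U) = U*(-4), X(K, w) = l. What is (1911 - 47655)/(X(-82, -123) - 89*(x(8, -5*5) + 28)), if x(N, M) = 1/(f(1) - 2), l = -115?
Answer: 274464/15553 ≈ 17.647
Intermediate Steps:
X(K, w) = -115
f(U) = -4*U
x(N, M) = -⅙ (x(N, M) = 1/(-4*1 - 2) = 1/(-4 - 2) = 1/(-6) = -⅙)
(1911 - 47655)/(X(-82, -123) - 89*(x(8, -5*5) + 28)) = (1911 - 47655)/(-115 - 89*(-⅙ + 28)) = -45744/(-115 - 89*167/6) = -45744/(-115 - 14863/6) = -45744/(-15553/6) = -45744*(-6/15553) = 274464/15553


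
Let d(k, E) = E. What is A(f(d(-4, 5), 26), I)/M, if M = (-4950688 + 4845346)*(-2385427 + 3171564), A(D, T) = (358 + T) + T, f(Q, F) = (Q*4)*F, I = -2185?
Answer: 2006/41406621927 ≈ 4.8446e-8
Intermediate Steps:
f(Q, F) = 4*F*Q (f(Q, F) = (4*Q)*F = 4*F*Q)
A(D, T) = 358 + 2*T
M = -82813243854 (M = -105342*786137 = -82813243854)
A(f(d(-4, 5), 26), I)/M = (358 + 2*(-2185))/(-82813243854) = (358 - 4370)*(-1/82813243854) = -4012*(-1/82813243854) = 2006/41406621927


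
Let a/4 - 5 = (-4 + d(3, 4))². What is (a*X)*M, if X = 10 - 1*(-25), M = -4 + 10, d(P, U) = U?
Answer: 4200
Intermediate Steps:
M = 6
X = 35 (X = 10 + 25 = 35)
a = 20 (a = 20 + 4*(-4 + 4)² = 20 + 4*0² = 20 + 4*0 = 20 + 0 = 20)
(a*X)*M = (20*35)*6 = 700*6 = 4200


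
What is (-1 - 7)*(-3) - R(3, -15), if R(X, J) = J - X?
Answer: 42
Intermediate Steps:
(-1 - 7)*(-3) - R(3, -15) = (-1 - 7)*(-3) - (-15 - 1*3) = -8*(-3) - (-15 - 3) = 24 - 1*(-18) = 24 + 18 = 42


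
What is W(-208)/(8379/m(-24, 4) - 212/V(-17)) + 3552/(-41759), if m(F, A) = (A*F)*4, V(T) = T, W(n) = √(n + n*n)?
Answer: -3552/41759 - 26112*√299/20345 ≈ -22.278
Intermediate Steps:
W(n) = √(n + n²)
m(F, A) = 4*A*F
W(-208)/(8379/m(-24, 4) - 212/V(-17)) + 3552/(-41759) = √(-208*(1 - 208))/(8379/((4*4*(-24))) - 212/(-17)) + 3552/(-41759) = √(-208*(-207))/(8379/(-384) - 212*(-1/17)) + 3552*(-1/41759) = √43056/(8379*(-1/384) + 212/17) - 3552/41759 = (12*√299)/(-2793/128 + 212/17) - 3552/41759 = (12*√299)/(-20345/2176) - 3552/41759 = (12*√299)*(-2176/20345) - 3552/41759 = -26112*√299/20345 - 3552/41759 = -3552/41759 - 26112*√299/20345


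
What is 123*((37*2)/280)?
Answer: 4551/140 ≈ 32.507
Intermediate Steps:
123*((37*2)/280) = 123*(74*(1/280)) = 123*(37/140) = 4551/140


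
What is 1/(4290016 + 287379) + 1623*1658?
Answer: 12317467836931/4577395 ≈ 2.6909e+6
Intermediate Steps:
1/(4290016 + 287379) + 1623*1658 = 1/4577395 + 2690934 = 12317467836931/4577395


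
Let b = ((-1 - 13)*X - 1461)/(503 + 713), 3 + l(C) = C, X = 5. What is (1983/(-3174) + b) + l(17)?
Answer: 7793909/643264 ≈ 12.116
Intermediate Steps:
l(C) = -3 + C
b = -1531/1216 (b = ((-1 - 13)*5 - 1461)/(503 + 713) = (-14*5 - 1461)/1216 = (-70 - 1461)*(1/1216) = -1531*1/1216 = -1531/1216 ≈ -1.2590)
(1983/(-3174) + b) + l(17) = (1983/(-3174) - 1531/1216) + (-3 + 17) = (1983*(-1/3174) - 1531/1216) + 14 = (-661/1058 - 1531/1216) + 14 = -1211787/643264 + 14 = 7793909/643264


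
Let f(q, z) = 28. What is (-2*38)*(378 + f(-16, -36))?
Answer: -30856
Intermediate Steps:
(-2*38)*(378 + f(-16, -36)) = (-2*38)*(378 + 28) = -76*406 = -30856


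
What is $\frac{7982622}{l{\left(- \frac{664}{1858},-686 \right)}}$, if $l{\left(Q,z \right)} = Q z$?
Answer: $\frac{3707927919}{113876} \approx 32561.0$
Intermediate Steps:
$\frac{7982622}{l{\left(- \frac{664}{1858},-686 \right)}} = \frac{7982622}{- \frac{664}{1858} \left(-686\right)} = \frac{7982622}{\left(-664\right) \frac{1}{1858} \left(-686\right)} = \frac{7982622}{\left(- \frac{332}{929}\right) \left(-686\right)} = \frac{7982622}{\frac{227752}{929}} = 7982622 \cdot \frac{929}{227752} = \frac{3707927919}{113876}$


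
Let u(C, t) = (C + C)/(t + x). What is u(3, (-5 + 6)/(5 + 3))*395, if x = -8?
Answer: -6320/21 ≈ -300.95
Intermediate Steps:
u(C, t) = 2*C/(-8 + t) (u(C, t) = (C + C)/(t - 8) = (2*C)/(-8 + t) = 2*C/(-8 + t))
u(3, (-5 + 6)/(5 + 3))*395 = (2*3/(-8 + (-5 + 6)/(5 + 3)))*395 = (2*3/(-8 + 1/8))*395 = (2*3/(-63/8))*395 = (2*3*(-8/63))*395 = -16/21*395 = -6320/21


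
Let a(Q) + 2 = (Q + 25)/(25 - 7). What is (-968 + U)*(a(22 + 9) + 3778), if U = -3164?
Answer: -140537584/9 ≈ -1.5615e+7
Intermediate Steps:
a(Q) = -11/18 + Q/18 (a(Q) = -2 + (Q + 25)/(25 - 7) = -2 + (25 + Q)/18 = -2 + (25 + Q)*(1/18) = -2 + (25/18 + Q/18) = -11/18 + Q/18)
(-968 + U)*(a(22 + 9) + 3778) = (-968 - 3164)*((-11/18 + (22 + 9)/18) + 3778) = -4132*((-11/18 + (1/18)*31) + 3778) = -4132*((-11/18 + 31/18) + 3778) = -4132*(10/9 + 3778) = -4132*34012/9 = -140537584/9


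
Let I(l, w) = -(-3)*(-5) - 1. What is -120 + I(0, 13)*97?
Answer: -1672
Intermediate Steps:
I(l, w) = -16 (I(l, w) = -3*5 - 1 = -15 - 1 = -16)
-120 + I(0, 13)*97 = -120 - 16*97 = -120 - 1552 = -1672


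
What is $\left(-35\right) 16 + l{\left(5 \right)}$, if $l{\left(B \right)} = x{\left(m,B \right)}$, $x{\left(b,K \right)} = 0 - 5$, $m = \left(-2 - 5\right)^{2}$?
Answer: $-565$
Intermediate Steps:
$m = 49$ ($m = \left(-7\right)^{2} = 49$)
$x{\left(b,K \right)} = -5$ ($x{\left(b,K \right)} = 0 - 5 = -5$)
$l{\left(B \right)} = -5$
$\left(-35\right) 16 + l{\left(5 \right)} = \left(-35\right) 16 - 5 = -560 - 5 = -565$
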